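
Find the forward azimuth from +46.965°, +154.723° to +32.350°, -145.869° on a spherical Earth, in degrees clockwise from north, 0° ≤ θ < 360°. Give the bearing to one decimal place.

86.0°

Δλ = -145.869 − 154.723 = -300.592°; wrapped into (−180°, 180°]: 59.408°.
θ = atan2( sin Δλ · cos φ₂ , cos φ₁ · sin φ₂ − sin φ₁ · cos φ₂ · cos Δλ )
  = atan2(0.72721, 0.05091) = 85.995° → normalised to [0°, 360°): 85.995°.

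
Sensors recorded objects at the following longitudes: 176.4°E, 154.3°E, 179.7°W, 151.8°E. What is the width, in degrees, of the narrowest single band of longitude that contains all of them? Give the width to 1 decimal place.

Sort the longitudes: -179.7°, +151.8°, +154.3°, +176.4°.
Eastward gaps between consecutive values (wrapping around): 331.5°, 2.5°, 22.1°, 3.9°.
Largest gap = 331.5° ⇒ minimal covering band is its complement: 360° − 331.5° = 28.5°.
Band runs from +151.8° eastward to -179.7°, crossing the antimeridian.

28.5°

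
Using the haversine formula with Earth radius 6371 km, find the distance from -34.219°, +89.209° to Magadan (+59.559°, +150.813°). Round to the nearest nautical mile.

Δλ = 150.813 − 89.209 = 61.604°.
Δφ = 59.559 − -34.219 = 93.778°.
a = sin²(Δφ/2) + cos φ₁ · cos φ₂ · sin²(Δλ/2) = 0.642801.
c = 2·atan2(√a, √(1−a)) = 1.86043 rad → d = 6371·c ≈ 11852.80 km ≈ 6400.00 nmi.

6400 nmi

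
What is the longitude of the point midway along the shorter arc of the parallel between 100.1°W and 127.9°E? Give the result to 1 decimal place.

Signed shortest Δλ from -100.1° to +127.9° is -132.0°.
Midpoint longitude = -100.1° + (-132.0°)/2 = -100.1° − 66.0° = -166.1°.
(The naïve average (-100.1 + +127.9)/2 = 13.9° is on the wrong side of the globe.)

166.1°W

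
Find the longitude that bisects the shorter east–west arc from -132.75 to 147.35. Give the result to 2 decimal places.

Signed shortest Δλ from -132.75° to +147.35° is -79.90°.
Midpoint longitude = -132.75° + (-79.90°)/2 = -132.75° − 39.95° = -172.70°.
(The naïve average (-132.75 + +147.35)/2 = 7.3° is on the wrong side of the globe.)

-172.70°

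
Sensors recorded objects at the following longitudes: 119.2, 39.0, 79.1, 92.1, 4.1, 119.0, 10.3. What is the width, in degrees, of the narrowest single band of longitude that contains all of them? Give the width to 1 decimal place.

Sort the longitudes: +4.1°, +10.3°, +39.0°, +79.1°, +92.1°, +119.0°, +119.2°.
Eastward gaps between consecutive values (wrapping around): 6.2°, 28.7°, 40.1°, 13.0°, 26.9°, 0.2°, 244.9°.
Largest gap = 244.9° ⇒ minimal covering band is its complement: 360° − 244.9° = 115.1°.
Band runs from +4.1° eastward to +119.2°.

115.1°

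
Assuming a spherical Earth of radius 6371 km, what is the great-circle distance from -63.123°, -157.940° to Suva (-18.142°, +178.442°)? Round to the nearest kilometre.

5318 km

Δλ = 178.442 − -157.940 = 336.382°; wrapped into (−180°, 180°]: -23.618°.
Δφ = -18.142 − -63.123 = 44.981°.
a = sin²(Δφ/2) + cos φ₁ · cos φ₂ · sin²(Δλ/2) = 0.164322.
c = 2·atan2(√a, √(1−a)) = 0.83476 rad → d = 6371·c ≈ 5318.25 km.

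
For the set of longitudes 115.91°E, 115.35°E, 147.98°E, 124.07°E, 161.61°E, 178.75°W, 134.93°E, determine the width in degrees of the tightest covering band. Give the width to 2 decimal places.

Sort the longitudes: -178.75°, +115.35°, +115.91°, +124.07°, +134.93°, +147.98°, +161.61°.
Eastward gaps between consecutive values (wrapping around): 294.10°, 0.56°, 8.16°, 10.86°, 13.05°, 13.63°, 19.64°.
Largest gap = 294.10° ⇒ minimal covering band is its complement: 360° − 294.10° = 65.90°.
Band runs from +115.35° eastward to -178.75°, crossing the antimeridian.

65.90°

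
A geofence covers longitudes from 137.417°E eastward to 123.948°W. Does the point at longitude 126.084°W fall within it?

Yes

Band width going east from +137.417° to -123.948°: ((-123.948 − 137.417) mod 360) = 98.635°.
Offset of -126.084° east of the west edge: ((-126.084 − 137.417) mod 360) = 96.499°.
96.499° ≤ 98.635° ⇒ inside.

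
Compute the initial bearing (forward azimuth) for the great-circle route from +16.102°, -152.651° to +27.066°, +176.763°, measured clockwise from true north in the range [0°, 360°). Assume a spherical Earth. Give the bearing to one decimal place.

Δλ = 176.763 − -152.651 = 329.414°; wrapped into (−180°, 180°]: -30.586°.
θ = atan2( sin Δλ · cos φ₂ , cos φ₁ · sin φ₂ − sin φ₁ · cos φ₂ · cos Δλ )
  = atan2(-0.45311, 0.22455) = -63.637° → normalised to [0°, 360°): 296.363°.

296.4°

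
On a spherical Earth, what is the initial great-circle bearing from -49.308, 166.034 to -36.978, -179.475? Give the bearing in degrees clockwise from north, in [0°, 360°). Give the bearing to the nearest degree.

Δλ = -179.475 − 166.034 = -345.509°; wrapped into (−180°, 180°]: 14.491°.
θ = atan2( sin Δλ · cos φ₂ , cos φ₁ · sin φ₂ − sin φ₁ · cos φ₂ · cos Δλ )
  = atan2(0.19990, 0.19427) = 45.818° → normalised to [0°, 360°): 45.818°.

46°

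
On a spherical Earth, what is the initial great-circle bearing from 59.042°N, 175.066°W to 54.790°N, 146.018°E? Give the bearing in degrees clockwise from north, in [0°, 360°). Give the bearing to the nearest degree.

Δλ = 146.018 − -175.066 = 321.084°; wrapped into (−180°, 180°]: -38.916°.
θ = atan2( sin Δλ · cos φ₂ , cos φ₁ · sin φ₂ − sin φ₁ · cos φ₂ · cos Δλ )
  = atan2(-0.36219, 0.03559) = -84.388° → normalised to [0°, 360°): 275.612°.

276°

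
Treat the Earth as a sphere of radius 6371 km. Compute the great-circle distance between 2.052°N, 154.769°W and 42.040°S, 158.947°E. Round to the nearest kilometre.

6753 km

Δλ = 158.947 − -154.769 = 313.716°; wrapped into (−180°, 180°]: -46.284°.
Δφ = -42.040 − 2.052 = -44.092°.
a = sin²(Δφ/2) + cos φ₁ · cos φ₂ · sin²(Δλ/2) = 0.255527.
c = 2·atan2(√a, √(1−a)) = 1.05992 rad → d = 6371·c ≈ 6752.72 km.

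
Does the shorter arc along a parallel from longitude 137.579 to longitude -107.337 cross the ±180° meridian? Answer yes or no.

Yes

Naïve |-107.337 − 137.579| = 244.916° > 180°, so the shorter arc goes the other way round — across 180°.
Signed shortest Δλ = ((-107.337 − 137.579 + 180) mod 360) − 180 = 115.084°.
Going east by 115.084° from +137.579° passes through 180° before reaching -107.337°.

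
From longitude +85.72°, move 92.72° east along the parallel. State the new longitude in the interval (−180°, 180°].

Start at +85.72°; shift +92.72° → +178.44°.
+178.44° already lies in (−180°, 180°].

+178.44°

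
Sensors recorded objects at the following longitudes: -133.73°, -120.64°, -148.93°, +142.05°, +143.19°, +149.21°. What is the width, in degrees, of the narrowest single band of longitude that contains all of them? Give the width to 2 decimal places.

97.31°

Sort the longitudes: -148.93°, -133.73°, -120.64°, +142.05°, +143.19°, +149.21°.
Eastward gaps between consecutive values (wrapping around): 15.20°, 13.09°, 262.69°, 1.14°, 6.02°, 61.86°.
Largest gap = 262.69° ⇒ minimal covering band is its complement: 360° − 262.69° = 97.31°.
Band runs from +142.05° eastward to -120.64°, crossing the antimeridian.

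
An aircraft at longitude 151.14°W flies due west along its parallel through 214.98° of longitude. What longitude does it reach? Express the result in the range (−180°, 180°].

6.12°W

Start at -151.14°; shift −214.98° → -366.12°.
-366.12° lies outside (−180°, 180°]; add 360° → -6.12°.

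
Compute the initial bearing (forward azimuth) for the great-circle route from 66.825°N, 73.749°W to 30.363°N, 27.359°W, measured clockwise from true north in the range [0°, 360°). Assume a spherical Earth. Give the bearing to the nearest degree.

Δλ = -27.359 − -73.749 = 46.390°.
θ = atan2( sin Δλ · cos φ₂ , cos φ₁ · sin φ₂ − sin φ₁ · cos φ₂ · cos Δλ )
  = atan2(0.62474, -0.34819) = 119.133° → normalised to [0°, 360°): 119.133°.

119°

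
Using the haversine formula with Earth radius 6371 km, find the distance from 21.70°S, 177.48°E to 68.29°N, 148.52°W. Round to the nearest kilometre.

10381 km

Δλ = -148.52 − 177.48 = -326.00°; wrapped into (−180°, 180°]: 34.00°.
Δφ = 68.29 − -21.70 = 89.99°.
a = sin²(Δφ/2) + cos φ₁ · cos φ₂ · sin²(Δλ/2) = 0.529292.
c = 2·atan2(√a, √(1−a)) = 1.62941 rad → d = 6371·c ≈ 10381.00 km.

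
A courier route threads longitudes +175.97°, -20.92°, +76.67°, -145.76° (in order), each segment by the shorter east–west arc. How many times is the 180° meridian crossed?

Leg 1: +175.97° → -20.92°, shortest Δλ = 163.11° (east) — crosses 180°.
Leg 2: -20.92° → +76.67°, shortest Δλ = 97.59° (east) — does not cross 180°.
Leg 3: +76.67° → -145.76°, shortest Δλ = 137.57° (east) — crosses 180°.
Total crossings: 2.

2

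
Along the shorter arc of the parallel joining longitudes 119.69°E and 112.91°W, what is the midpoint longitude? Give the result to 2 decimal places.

Signed shortest Δλ from +119.69° to -112.91° is +127.40°.
Midpoint longitude = +119.69° + (+127.40°)/2 = +119.69° + 63.70° = +183.39°.
Normalise into (−180°, 180°]: -176.61°.
(The naïve average (+119.69 + -112.91)/2 = 3.39° is on the wrong side of the globe.)

176.61°W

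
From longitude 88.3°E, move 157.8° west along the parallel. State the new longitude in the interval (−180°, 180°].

Start at +88.3°; shift −157.8° → -69.5°.
-69.5° already lies in (−180°, 180°].

69.5°W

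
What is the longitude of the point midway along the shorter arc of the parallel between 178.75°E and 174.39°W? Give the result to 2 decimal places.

Signed shortest Δλ from +178.75° to -174.39° is +6.86°.
Midpoint longitude = +178.75° + (+6.86°)/2 = +178.75° + 3.43° = +182.18°.
Normalise into (−180°, 180°]: -177.82°.
(The naïve average (+178.75 + -174.39)/2 = 2.18° is on the wrong side of the globe.)

177.82°W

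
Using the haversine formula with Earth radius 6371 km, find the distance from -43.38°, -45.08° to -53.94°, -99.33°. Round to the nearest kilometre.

4044 km

Δλ = -99.33 − -45.08 = -54.25°.
Δφ = -53.94 − -43.38 = -10.56°.
a = sin²(Δφ/2) + cos φ₁ · cos φ₂ · sin²(Δλ/2) = 0.097403.
c = 2·atan2(√a, √(1−a)) = 0.63479 rad → d = 6371·c ≈ 4044.26 km.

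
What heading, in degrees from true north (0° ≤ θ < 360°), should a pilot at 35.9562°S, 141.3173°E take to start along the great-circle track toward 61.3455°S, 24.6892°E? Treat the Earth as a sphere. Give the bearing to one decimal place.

Δλ = 24.6892 − 141.3173 = -116.6281°.
θ = atan2( sin Δλ · cos φ₂ , cos φ₁ · sin φ₂ − sin φ₁ · cos φ₂ · cos Δλ )
  = atan2(-0.42867, -0.83652) = -152.868° → normalised to [0°, 360°): 207.132°.

207.1°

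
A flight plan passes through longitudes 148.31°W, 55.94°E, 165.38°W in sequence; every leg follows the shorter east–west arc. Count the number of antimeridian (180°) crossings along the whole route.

2

Leg 1: -148.31° → +55.94°, shortest Δλ = -155.75° (west) — crosses 180°.
Leg 2: +55.94° → -165.38°, shortest Δλ = 138.68° (east) — crosses 180°.
Total crossings: 2.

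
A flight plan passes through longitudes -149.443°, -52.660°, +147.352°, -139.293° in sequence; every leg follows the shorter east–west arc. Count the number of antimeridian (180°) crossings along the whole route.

Leg 1: -149.443° → -52.660°, shortest Δλ = 96.783° (east) — does not cross 180°.
Leg 2: -52.660° → +147.352°, shortest Δλ = -159.988° (west) — crosses 180°.
Leg 3: +147.352° → -139.293°, shortest Δλ = 73.355° (east) — crosses 180°.
Total crossings: 2.

2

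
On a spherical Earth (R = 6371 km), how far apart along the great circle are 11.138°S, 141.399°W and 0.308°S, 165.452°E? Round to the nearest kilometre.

5991 km

Δλ = 165.452 − -141.399 = 306.851°; wrapped into (−180°, 180°]: -53.149°.
Δφ = -0.308 − -11.138 = 10.830°.
a = sin²(Δφ/2) + cos φ₁ · cos φ₂ · sin²(Δλ/2) = 0.205265.
c = 2·atan2(√a, √(1−a)) = 0.94039 rad → d = 6371·c ≈ 5991.25 km.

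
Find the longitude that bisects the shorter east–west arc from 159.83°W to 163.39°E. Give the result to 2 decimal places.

Signed shortest Δλ from -159.83° to +163.39° is -36.78°.
Midpoint longitude = -159.83° + (-36.78°)/2 = -159.83° − 18.39° = -178.22°.
(The naïve average (-159.83 + +163.39)/2 = 1.78° is on the wrong side of the globe.)

178.22°W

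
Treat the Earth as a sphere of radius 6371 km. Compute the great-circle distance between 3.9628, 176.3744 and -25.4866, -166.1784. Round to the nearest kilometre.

3777 km

Δλ = -166.1784 − 176.3744 = -342.5528°; wrapped into (−180°, 180°]: 17.4472°.
Δφ = -25.4866 − 3.9628 = -29.4494°.
a = sin²(Δφ/2) + cos φ₁ · cos φ₂ · sin²(Δλ/2) = 0.085320.
c = 2·atan2(√a, √(1−a)) = 0.59283 rad → d = 6371·c ≈ 3776.95 km.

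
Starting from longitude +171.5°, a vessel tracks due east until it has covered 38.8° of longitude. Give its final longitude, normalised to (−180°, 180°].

-149.7°

Start at +171.5°; shift +38.8° → +210.3°.
+210.3° lies outside (−180°, 180°]; subtract 360° → -149.7°.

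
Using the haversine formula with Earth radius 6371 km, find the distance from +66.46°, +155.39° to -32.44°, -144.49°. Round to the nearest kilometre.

12109 km

Δλ = -144.49 − 155.39 = -299.88°; wrapped into (−180°, 180°]: 60.12°.
Δφ = -32.44 − 66.46 = -98.90°.
a = sin²(Δφ/2) + cos φ₁ · cos φ₂ · sin²(Δλ/2) = 0.661928.
c = 2·atan2(√a, √(1−a)) = 1.90060 rad → d = 6371·c ≈ 12108.71 km.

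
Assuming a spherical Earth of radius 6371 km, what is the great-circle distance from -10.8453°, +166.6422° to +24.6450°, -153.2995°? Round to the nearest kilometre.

5870 km

Δλ = -153.2995 − 166.6422 = -319.9417°; wrapped into (−180°, 180°]: 40.0583°.
Δφ = 24.6450 − -10.8453 = 35.4903°.
a = sin²(Δφ/2) + cos φ₁ · cos φ₂ · sin²(Δλ/2) = 0.197608.
c = 2·atan2(√a, √(1−a)) = 0.92130 rad → d = 6371·c ≈ 5869.62 km.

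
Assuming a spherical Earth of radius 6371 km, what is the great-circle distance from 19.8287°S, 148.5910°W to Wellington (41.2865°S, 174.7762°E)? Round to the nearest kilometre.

Δλ = 174.7762 − -148.5910 = 323.3672°; wrapped into (−180°, 180°]: -36.6328°.
Δφ = -41.2865 − -19.8287 = -21.4578°.
a = sin²(Δφ/2) + cos φ₁ · cos φ₂ · sin²(Δλ/2) = 0.104468.
c = 2·atan2(√a, √(1−a)) = 0.65825 rad → d = 6371·c ≈ 4193.71 km.

4194 km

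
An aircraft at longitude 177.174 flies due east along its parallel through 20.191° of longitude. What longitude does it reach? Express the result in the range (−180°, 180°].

-162.635°

Start at +177.174°; shift +20.191° → +197.365°.
+197.365° lies outside (−180°, 180°]; subtract 360° → -162.635°.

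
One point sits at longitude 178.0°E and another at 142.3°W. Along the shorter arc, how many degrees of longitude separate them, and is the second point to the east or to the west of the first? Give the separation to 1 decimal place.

39.7° east

Raw difference: -142.3 − 178.0 = -320.3°.
Normalise into (−180°, 180°]: -320.3° + 360° = 39.7°.
Positive ⇒ the second point lies to the east; separation 39.7°.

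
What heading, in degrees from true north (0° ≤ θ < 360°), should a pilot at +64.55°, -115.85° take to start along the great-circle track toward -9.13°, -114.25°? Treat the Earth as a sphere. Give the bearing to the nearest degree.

178°

Δλ = -114.25 − -115.85 = 1.60°.
θ = atan2( sin Δλ · cos φ₂ , cos φ₁ · sin φ₂ − sin φ₁ · cos φ₂ · cos Δλ )
  = atan2(0.02757, -0.95936) = 178.354° → normalised to [0°, 360°): 178.354°.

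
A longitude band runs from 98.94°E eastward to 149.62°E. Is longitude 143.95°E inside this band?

Yes

Band width going east from +98.94° to +149.62°: ((149.62 − 98.94) mod 360) = 50.68°.
Offset of +143.95° east of the west edge: ((143.95 − 98.94) mod 360) = 45.01°.
45.01° ≤ 50.68° ⇒ inside.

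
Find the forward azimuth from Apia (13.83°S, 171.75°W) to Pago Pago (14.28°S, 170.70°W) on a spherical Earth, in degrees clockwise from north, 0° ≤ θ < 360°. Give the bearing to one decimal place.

114.0°

Δλ = -170.70 − -171.75 = 1.05°.
θ = atan2( sin Δλ · cos φ₂ , cos φ₁ · sin φ₂ − sin φ₁ · cos φ₂ · cos Δλ )
  = atan2(0.01776, -0.00789) = 113.963° → normalised to [0°, 360°): 113.963°.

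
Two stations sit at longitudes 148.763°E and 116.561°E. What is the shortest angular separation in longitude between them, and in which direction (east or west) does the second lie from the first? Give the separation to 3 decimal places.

32.202° west

Raw difference: 116.561 − 148.763 = -32.202°.
Normalise into (−180°, 180°]: -32.202° stays -32.202°.
Negative ⇒ the second point lies to the west; separation 32.202°.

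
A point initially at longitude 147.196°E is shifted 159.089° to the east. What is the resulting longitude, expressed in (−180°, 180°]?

Start at +147.196°; shift +159.089° → +306.285°.
+306.285° lies outside (−180°, 180°]; subtract 360° → -53.715°.

53.715°W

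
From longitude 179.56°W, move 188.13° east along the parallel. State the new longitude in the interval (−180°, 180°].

Start at -179.56°; shift +188.13° → +8.57°.
+8.57° already lies in (−180°, 180°].

8.57°E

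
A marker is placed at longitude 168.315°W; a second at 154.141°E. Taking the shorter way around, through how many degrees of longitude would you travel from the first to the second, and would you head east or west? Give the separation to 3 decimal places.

37.544° west

Raw difference: 154.141 − -168.315 = 322.456°.
Normalise into (−180°, 180°]: 322.456° − 360° = -37.544°.
Negative ⇒ the second point lies to the west; separation 37.544°.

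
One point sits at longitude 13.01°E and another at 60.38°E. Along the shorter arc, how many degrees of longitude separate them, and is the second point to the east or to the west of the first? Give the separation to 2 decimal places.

Raw difference: 60.38 − 13.01 = 47.37°.
Normalise into (−180°, 180°]: 47.37° stays 47.37°.
Positive ⇒ the second point lies to the east; separation 47.37°.

47.37° east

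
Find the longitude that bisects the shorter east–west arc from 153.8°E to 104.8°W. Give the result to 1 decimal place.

Signed shortest Δλ from +153.8° to -104.8° is +101.4°.
Midpoint longitude = +153.8° + (+101.4°)/2 = +153.8° + 50.7° = +204.5°.
Normalise into (−180°, 180°]: -155.5°.
(The naïve average (+153.8 + -104.8)/2 = 24.5° is on the wrong side of the globe.)

155.5°W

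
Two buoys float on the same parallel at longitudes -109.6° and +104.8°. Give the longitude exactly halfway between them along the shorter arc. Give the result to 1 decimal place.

Signed shortest Δλ from -109.6° to +104.8° is -145.6°.
Midpoint longitude = -109.6° + (-145.6°)/2 = -109.6° − 72.8° = -182.4°.
Normalise into (−180°, 180°]: +177.6°.
(The naïve average (-109.6 + +104.8)/2 = -2.4° is on the wrong side of the globe.)

+177.6°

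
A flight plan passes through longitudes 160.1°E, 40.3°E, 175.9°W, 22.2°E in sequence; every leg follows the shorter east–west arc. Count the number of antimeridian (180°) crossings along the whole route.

2

Leg 1: +160.1° → +40.3°, shortest Δλ = -119.8° (west) — does not cross 180°.
Leg 2: +40.3° → -175.9°, shortest Δλ = 143.8° (east) — crosses 180°.
Leg 3: -175.9° → +22.2°, shortest Δλ = -161.9° (west) — crosses 180°.
Total crossings: 2.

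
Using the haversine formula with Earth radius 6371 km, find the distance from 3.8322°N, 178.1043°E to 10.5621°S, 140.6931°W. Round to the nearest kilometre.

Δλ = -140.6931 − 178.1043 = -318.7974°; wrapped into (−180°, 180°]: 41.2026°.
Δφ = -10.5621 − 3.8322 = -14.3943°.
a = sin²(Δφ/2) + cos φ₁ · cos φ₂ · sin²(Δλ/2) = 0.137134.
c = 2·atan2(√a, √(1−a)) = 0.75870 rad → d = 6371·c ≈ 4833.66 km.

4834 km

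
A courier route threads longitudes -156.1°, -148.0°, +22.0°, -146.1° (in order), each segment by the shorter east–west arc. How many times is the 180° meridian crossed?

Leg 1: -156.1° → -148.0°, shortest Δλ = 8.1° (east) — does not cross 180°.
Leg 2: -148.0° → +22.0°, shortest Δλ = 170.0° (east) — does not cross 180°.
Leg 3: +22.0° → -146.1°, shortest Δλ = -168.1° (west) — does not cross 180°.
Total crossings: 0.

0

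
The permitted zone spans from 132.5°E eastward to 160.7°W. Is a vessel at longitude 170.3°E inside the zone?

Band width going east from +132.5° to -160.7°: ((-160.7 − 132.5) mod 360) = 66.8°.
Offset of +170.3° east of the west edge: ((170.3 − 132.5) mod 360) = 37.8°.
37.8° ≤ 66.8° ⇒ inside.

Yes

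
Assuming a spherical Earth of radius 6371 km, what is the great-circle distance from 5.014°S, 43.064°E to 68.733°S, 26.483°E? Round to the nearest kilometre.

7192 km

Δλ = 26.483 − 43.064 = -16.581°.
Δφ = -68.733 − -5.014 = -63.719°.
a = sin²(Δφ/2) + cos φ₁ · cos φ₂ · sin²(Δλ/2) = 0.286126.
c = 2·atan2(√a, √(1−a)) = 1.12880 rad → d = 6371·c ≈ 7191.56 km.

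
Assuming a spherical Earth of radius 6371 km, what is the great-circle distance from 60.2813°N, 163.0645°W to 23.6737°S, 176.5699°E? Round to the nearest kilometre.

Δλ = 176.5699 − -163.0645 = 339.6344°; wrapped into (−180°, 180°]: -20.3656°.
Δφ = -23.6737 − 60.2813 = -83.9550°.
a = sin²(Δφ/2) + cos φ₁ · cos φ₂ · sin²(Δλ/2) = 0.461536.
c = 2·atan2(√a, √(1−a)) = 1.49379 rad → d = 6371·c ≈ 9516.94 km.

9517 km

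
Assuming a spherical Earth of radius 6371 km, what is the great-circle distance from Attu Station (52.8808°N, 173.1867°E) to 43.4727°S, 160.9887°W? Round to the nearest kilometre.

10995 km

Δλ = -160.9887 − 173.1867 = -334.1754°; wrapped into (−180°, 180°]: 25.8246°.
Δφ = -43.4727 − 52.8808 = -96.3535°.
a = sin²(Δφ/2) + cos φ₁ · cos φ₂ · sin²(Δλ/2) = 0.577199.
c = 2·atan2(√a, √(1−a)) = 1.72582 rad → d = 6371·c ≈ 10995.17 km.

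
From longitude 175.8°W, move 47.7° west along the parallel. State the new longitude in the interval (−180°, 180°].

Start at -175.8°; shift −47.7° → -223.5°.
-223.5° lies outside (−180°, 180°]; add 360° → +136.5°.

136.5°E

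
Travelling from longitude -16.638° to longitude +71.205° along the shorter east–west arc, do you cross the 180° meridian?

No

Signed shortest Δλ = ((71.205 − -16.638 + 180) mod 360) − 180 = 87.843°.
Going east by 87.843° from -16.638° reaches +71.205° without touching 180°.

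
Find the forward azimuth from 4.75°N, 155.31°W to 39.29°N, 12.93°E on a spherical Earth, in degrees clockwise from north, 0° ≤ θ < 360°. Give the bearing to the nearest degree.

13°

Δλ = 12.93 − -155.31 = 168.24°.
θ = atan2( sin Δλ · cos φ₂ , cos φ₁ · sin φ₂ − sin φ₁ · cos φ₂ · cos Δλ )
  = atan2(0.15774, 0.69382) = 12.809° → normalised to [0°, 360°): 12.809°.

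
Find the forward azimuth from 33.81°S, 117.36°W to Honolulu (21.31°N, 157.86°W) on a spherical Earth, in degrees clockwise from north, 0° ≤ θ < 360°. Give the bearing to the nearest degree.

319°

Δλ = -157.86 − -117.36 = -40.50°.
θ = atan2( sin Δλ · cos φ₂ , cos φ₁ · sin φ₂ − sin φ₁ · cos φ₂ · cos Δλ )
  = atan2(-0.60504, 0.69615) = -40.995° → normalised to [0°, 360°): 319.005°.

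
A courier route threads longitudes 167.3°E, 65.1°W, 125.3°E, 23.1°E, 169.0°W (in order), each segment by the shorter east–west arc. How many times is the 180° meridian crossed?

3

Leg 1: +167.3° → -65.1°, shortest Δλ = 127.6° (east) — crosses 180°.
Leg 2: -65.1° → +125.3°, shortest Δλ = -169.6° (west) — crosses 180°.
Leg 3: +125.3° → +23.1°, shortest Δλ = -102.2° (west) — does not cross 180°.
Leg 4: +23.1° → -169.0°, shortest Δλ = 167.9° (east) — crosses 180°.
Total crossings: 3.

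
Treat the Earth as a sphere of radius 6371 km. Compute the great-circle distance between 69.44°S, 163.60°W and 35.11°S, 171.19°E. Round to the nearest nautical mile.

2223 nmi

Δλ = 171.19 − -163.60 = 334.79°; wrapped into (−180°, 180°]: -25.21°.
Δφ = -35.11 − -69.44 = 34.33°.
a = sin²(Δφ/2) + cos φ₁ · cos φ₂ · sin²(Δλ/2) = 0.100780.
c = 2·atan2(√a, √(1−a)) = 0.64610 rad → d = 6371·c ≈ 4116.29 km ≈ 2222.62 nmi.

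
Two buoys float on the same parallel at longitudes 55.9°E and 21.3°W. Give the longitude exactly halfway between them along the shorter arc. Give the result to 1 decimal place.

Signed shortest Δλ from +55.9° to -21.3° is -77.2°.
Midpoint longitude = +55.9° + (-77.2°)/2 = +55.9° − 38.6° = +17.3°.

17.3°E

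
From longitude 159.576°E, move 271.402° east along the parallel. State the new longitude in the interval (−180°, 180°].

Start at +159.576°; shift +271.402° → +430.978°.
+430.978° lies outside (−180°, 180°]; subtract 360° → +70.978°.

70.978°E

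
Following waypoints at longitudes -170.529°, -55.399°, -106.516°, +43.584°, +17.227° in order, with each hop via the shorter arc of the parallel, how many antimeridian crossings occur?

Leg 1: -170.529° → -55.399°, shortest Δλ = 115.13° (east) — does not cross 180°.
Leg 2: -55.399° → -106.516°, shortest Δλ = -51.117° (west) — does not cross 180°.
Leg 3: -106.516° → +43.584°, shortest Δλ = 150.1° (east) — does not cross 180°.
Leg 4: +43.584° → +17.227°, shortest Δλ = -26.357° (west) — does not cross 180°.
Total crossings: 0.

0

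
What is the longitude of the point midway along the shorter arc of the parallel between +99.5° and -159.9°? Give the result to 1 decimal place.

+149.8°

Signed shortest Δλ from +99.5° to -159.9° is +100.6°.
Midpoint longitude = +99.5° + (+100.6°)/2 = +99.5° + 50.3° = +149.8°.
(The naïve average (+99.5 + -159.9)/2 = -30.2° is on the wrong side of the globe.)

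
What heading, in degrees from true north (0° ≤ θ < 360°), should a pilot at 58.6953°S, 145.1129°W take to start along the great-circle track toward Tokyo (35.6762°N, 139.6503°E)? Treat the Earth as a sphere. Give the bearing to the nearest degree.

Δλ = 139.6503 − -145.1129 = 284.7632°; wrapped into (−180°, 180°]: -75.2368°.
θ = atan2( sin Δλ · cos φ₂ , cos φ₁ · sin φ₂ − sin φ₁ · cos φ₂ · cos Δλ )
  = atan2(-0.78551, 0.47989) = -58.578° → normalised to [0°, 360°): 301.422°.

301°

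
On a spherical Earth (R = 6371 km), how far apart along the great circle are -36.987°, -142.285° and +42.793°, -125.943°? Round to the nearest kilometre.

9024 km

Δλ = -125.943 − -142.285 = 16.342°.
Δφ = 42.793 − -36.987 = 79.780°.
a = sin²(Δφ/2) + cos φ₁ · cos φ₂ · sin²(Δλ/2) = 0.423126.
c = 2·atan2(√a, √(1−a)) = 1.41644 rad → d = 6371·c ≈ 9024.12 km.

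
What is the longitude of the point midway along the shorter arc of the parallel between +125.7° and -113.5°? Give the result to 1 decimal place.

Signed shortest Δλ from +125.7° to -113.5° is +120.8°.
Midpoint longitude = +125.7° + (+120.8°)/2 = +125.7° + 60.4° = +186.1°.
Normalise into (−180°, 180°]: -173.9°.
(The naïve average (+125.7 + -113.5)/2 = 6.1° is on the wrong side of the globe.)

-173.9°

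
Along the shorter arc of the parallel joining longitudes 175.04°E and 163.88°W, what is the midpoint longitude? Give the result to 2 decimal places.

Signed shortest Δλ from +175.04° to -163.88° is +21.08°.
Midpoint longitude = +175.04° + (+21.08°)/2 = +175.04° + 10.54° = +185.58°.
Normalise into (−180°, 180°]: -174.42°.
(The naïve average (+175.04 + -163.88)/2 = 5.58° is on the wrong side of the globe.)

174.42°W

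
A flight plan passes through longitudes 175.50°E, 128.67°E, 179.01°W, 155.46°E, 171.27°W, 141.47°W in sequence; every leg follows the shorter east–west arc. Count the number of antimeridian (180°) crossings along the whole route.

Leg 1: +175.50° → +128.67°, shortest Δλ = -46.83° (west) — does not cross 180°.
Leg 2: +128.67° → -179.01°, shortest Δλ = 52.32° (east) — crosses 180°.
Leg 3: -179.01° → +155.46°, shortest Δλ = -25.53° (west) — crosses 180°.
Leg 4: +155.46° → -171.27°, shortest Δλ = 33.27° (east) — crosses 180°.
Leg 5: -171.27° → -141.47°, shortest Δλ = 29.8° (east) — does not cross 180°.
Total crossings: 3.

3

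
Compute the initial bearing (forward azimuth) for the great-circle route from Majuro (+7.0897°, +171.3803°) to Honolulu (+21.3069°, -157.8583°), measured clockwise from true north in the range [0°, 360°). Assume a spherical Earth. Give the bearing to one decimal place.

Δλ = -157.8583 − 171.3803 = -329.2386°; wrapped into (−180°, 180°]: 30.7614°.
θ = atan2( sin Δλ · cos φ₂ , cos φ₁ · sin φ₂ − sin φ₁ · cos φ₂ · cos Δλ )
  = atan2(0.47650, 0.26178) = 61.217° → normalised to [0°, 360°): 61.217°.

61.2°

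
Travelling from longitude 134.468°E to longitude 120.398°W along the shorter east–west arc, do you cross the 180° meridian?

Yes

Naïve |-120.398 − 134.468| = 254.866° > 180°, so the shorter arc goes the other way round — across 180°.
Signed shortest Δλ = ((-120.398 − 134.468 + 180) mod 360) − 180 = 105.134°.
Going east by 105.134° from +134.468° passes through 180° before reaching -120.398°.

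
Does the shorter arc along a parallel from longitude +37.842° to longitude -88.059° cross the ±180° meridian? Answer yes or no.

No

Signed shortest Δλ = ((-88.059 − 37.842 + 180) mod 360) − 180 = -125.901°.
Going west by 125.901° from +37.842° reaches -88.059° without touching 180°.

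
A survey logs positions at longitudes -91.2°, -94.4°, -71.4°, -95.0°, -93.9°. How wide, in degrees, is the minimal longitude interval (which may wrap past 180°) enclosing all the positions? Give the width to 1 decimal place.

23.6°

Sort the longitudes: -95.0°, -94.4°, -93.9°, -91.2°, -71.4°.
Eastward gaps between consecutive values (wrapping around): 0.6°, 0.5°, 2.7°, 19.8°, 336.4°.
Largest gap = 336.4° ⇒ minimal covering band is its complement: 360° − 336.4° = 23.6°.
Band runs from -95.0° eastward to -71.4°.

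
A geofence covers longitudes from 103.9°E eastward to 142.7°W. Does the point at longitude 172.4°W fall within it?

Yes

Band width going east from +103.9° to -142.7°: ((-142.7 − 103.9) mod 360) = 113.4°.
Offset of -172.4° east of the west edge: ((-172.4 − 103.9) mod 360) = 83.7°.
83.7° ≤ 113.4° ⇒ inside.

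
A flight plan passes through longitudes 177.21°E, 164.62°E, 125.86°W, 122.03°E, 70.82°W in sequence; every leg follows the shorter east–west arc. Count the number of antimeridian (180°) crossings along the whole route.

3

Leg 1: +177.21° → +164.62°, shortest Δλ = -12.59° (west) — does not cross 180°.
Leg 2: +164.62° → -125.86°, shortest Δλ = 69.52° (east) — crosses 180°.
Leg 3: -125.86° → +122.03°, shortest Δλ = -112.11° (west) — crosses 180°.
Leg 4: +122.03° → -70.82°, shortest Δλ = 167.15° (east) — crosses 180°.
Total crossings: 3.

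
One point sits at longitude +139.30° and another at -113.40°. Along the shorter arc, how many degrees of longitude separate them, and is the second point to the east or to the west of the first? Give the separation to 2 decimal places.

107.30° east

Raw difference: -113.40 − 139.30 = -252.7°.
Normalise into (−180°, 180°]: -252.7° + 360° = 107.3°.
Positive ⇒ the second point lies to the east; separation 107.30°.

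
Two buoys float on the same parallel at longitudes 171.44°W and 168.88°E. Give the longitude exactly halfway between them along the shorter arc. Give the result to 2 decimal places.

178.72°E

Signed shortest Δλ from -171.44° to +168.88° is -19.68°.
Midpoint longitude = -171.44° + (-19.68°)/2 = -171.44° − 9.84° = -181.28°.
Normalise into (−180°, 180°]: +178.72°.
(The naïve average (-171.44 + +168.88)/2 = -1.28° is on the wrong side of the globe.)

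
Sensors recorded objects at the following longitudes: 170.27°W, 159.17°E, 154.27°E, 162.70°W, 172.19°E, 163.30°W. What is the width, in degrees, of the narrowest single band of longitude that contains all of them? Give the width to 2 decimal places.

Sort the longitudes: -170.27°, -163.30°, -162.70°, +154.27°, +159.17°, +172.19°.
Eastward gaps between consecutive values (wrapping around): 6.97°, 0.60°, 316.97°, 4.90°, 13.02°, 17.54°.
Largest gap = 316.97° ⇒ minimal covering band is its complement: 360° − 316.97° = 43.03°.
Band runs from +154.27° eastward to -162.70°, crossing the antimeridian.

43.03°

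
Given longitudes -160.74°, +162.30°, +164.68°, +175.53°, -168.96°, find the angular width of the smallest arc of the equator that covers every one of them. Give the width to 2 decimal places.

Sort the longitudes: -168.96°, -160.74°, +162.30°, +164.68°, +175.53°.
Eastward gaps between consecutive values (wrapping around): 8.22°, 323.04°, 2.38°, 10.85°, 15.51°.
Largest gap = 323.04° ⇒ minimal covering band is its complement: 360° − 323.04° = 36.96°.
Band runs from +162.30° eastward to -160.74°, crossing the antimeridian.

36.96°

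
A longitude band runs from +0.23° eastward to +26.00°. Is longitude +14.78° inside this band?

Yes

Band width going east from +0.23° to +26.00°: ((26.00 − 0.23) mod 360) = 25.77°.
Offset of +14.78° east of the west edge: ((14.78 − 0.23) mod 360) = 14.55°.
14.55° ≤ 25.77° ⇒ inside.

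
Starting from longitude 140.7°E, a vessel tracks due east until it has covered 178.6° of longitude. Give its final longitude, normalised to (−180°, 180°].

Start at +140.7°; shift +178.6° → +319.3°.
+319.3° lies outside (−180°, 180°]; subtract 360° → -40.7°.

40.7°W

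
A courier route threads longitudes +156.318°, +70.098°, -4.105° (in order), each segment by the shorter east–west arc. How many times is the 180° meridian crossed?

Leg 1: +156.318° → +70.098°, shortest Δλ = -86.22° (west) — does not cross 180°.
Leg 2: +70.098° → -4.105°, shortest Δλ = -74.203° (west) — does not cross 180°.
Total crossings: 0.

0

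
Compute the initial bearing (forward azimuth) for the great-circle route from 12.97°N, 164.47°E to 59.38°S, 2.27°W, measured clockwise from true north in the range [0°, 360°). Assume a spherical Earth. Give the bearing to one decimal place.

Δλ = -2.27 − 164.47 = -166.74°.
θ = atan2( sin Δλ · cos φ₂ , cos φ₁ · sin φ₂ − sin φ₁ · cos φ₂ · cos Δλ )
  = atan2(-0.11683, -0.72734) = -170.875° → normalised to [0°, 360°): 189.125°.

189.1°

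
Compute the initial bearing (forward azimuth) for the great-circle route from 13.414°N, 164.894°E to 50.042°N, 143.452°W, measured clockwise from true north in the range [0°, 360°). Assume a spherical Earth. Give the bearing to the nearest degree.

38°

Δλ = -143.452 − 164.894 = -308.346°; wrapped into (−180°, 180°]: 51.654°.
θ = atan2( sin Δλ · cos φ₂ , cos φ₁ · sin φ₂ − sin φ₁ · cos φ₂ · cos Δλ )
  = atan2(0.50368, 0.65317) = 37.637° → normalised to [0°, 360°): 37.637°.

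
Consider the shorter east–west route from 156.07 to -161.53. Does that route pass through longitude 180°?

Yes

Naïve |-161.53 − 156.07| = 317.6° > 180°, so the shorter arc goes the other way round — across 180°.
Signed shortest Δλ = ((-161.53 − 156.07 + 180) mod 360) − 180 = 42.4°.
Going east by 42.4° from +156.07° passes through 180° before reaching -161.53°.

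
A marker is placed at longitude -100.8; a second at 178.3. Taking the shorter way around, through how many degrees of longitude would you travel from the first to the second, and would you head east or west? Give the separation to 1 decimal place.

80.9° west

Raw difference: 178.3 − -100.8 = 279.1°.
Normalise into (−180°, 180°]: 279.1° − 360° = -80.9°.
Negative ⇒ the second point lies to the west; separation 80.9°.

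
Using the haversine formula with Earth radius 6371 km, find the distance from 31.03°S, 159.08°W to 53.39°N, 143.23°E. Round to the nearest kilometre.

Δλ = 143.23 − -159.08 = 302.31°; wrapped into (−180°, 180°]: -57.69°.
Δφ = 53.39 − -31.03 = 84.42°.
a = sin²(Δφ/2) + cos φ₁ · cos φ₂ · sin²(Δλ/2) = 0.570323.
c = 2·atan2(√a, √(1−a)) = 1.71191 rad → d = 6371·c ≈ 10906.58 km.

10907 km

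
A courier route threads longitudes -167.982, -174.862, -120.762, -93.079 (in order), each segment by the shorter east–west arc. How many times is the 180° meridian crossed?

0

Leg 1: -167.982° → -174.862°, shortest Δλ = -6.88° (west) — does not cross 180°.
Leg 2: -174.862° → -120.762°, shortest Δλ = 54.1° (east) — does not cross 180°.
Leg 3: -120.762° → -93.079°, shortest Δλ = 27.683° (east) — does not cross 180°.
Total crossings: 0.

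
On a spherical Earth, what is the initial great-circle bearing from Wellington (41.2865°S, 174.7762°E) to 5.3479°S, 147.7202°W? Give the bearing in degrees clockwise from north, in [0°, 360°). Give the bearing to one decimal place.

Δλ = -147.7202 − 174.7762 = -322.4964°; wrapped into (−180°, 180°]: 37.5036°.
θ = atan2( sin Δλ · cos φ₂ , cos φ₁ · sin φ₂ − sin φ₁ · cos φ₂ · cos Δλ )
  = atan2(0.60616, 0.45114) = 53.342° → normalised to [0°, 360°): 53.342°.

53.3°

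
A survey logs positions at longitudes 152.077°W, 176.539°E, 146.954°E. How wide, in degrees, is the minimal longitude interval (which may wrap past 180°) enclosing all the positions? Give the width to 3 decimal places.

60.969°

Sort the longitudes: -152.077°, +146.954°, +176.539°.
Eastward gaps between consecutive values (wrapping around): 299.031°, 29.585°, 31.384°.
Largest gap = 299.031° ⇒ minimal covering band is its complement: 360° − 299.031° = 60.969°.
Band runs from +146.954° eastward to -152.077°, crossing the antimeridian.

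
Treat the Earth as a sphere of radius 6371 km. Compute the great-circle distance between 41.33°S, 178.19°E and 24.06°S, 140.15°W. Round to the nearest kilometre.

Δλ = -140.15 − 178.19 = -318.34°; wrapped into (−180°, 180°]: 41.66°.
Δφ = -24.06 − -41.33 = 17.27°.
a = sin²(Δφ/2) + cos φ₁ · cos φ₂ · sin²(Δλ/2) = 0.109245.
c = 2·atan2(√a, √(1−a)) = 0.67371 rad → d = 6371·c ≈ 4292.23 km.

4292 km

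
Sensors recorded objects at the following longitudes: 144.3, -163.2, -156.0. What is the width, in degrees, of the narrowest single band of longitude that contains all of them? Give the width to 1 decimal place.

59.7°

Sort the longitudes: -163.2°, -156.0°, +144.3°.
Eastward gaps between consecutive values (wrapping around): 7.2°, 300.3°, 52.5°.
Largest gap = 300.3° ⇒ minimal covering band is its complement: 360° − 300.3° = 59.7°.
Band runs from +144.3° eastward to -156.0°, crossing the antimeridian.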